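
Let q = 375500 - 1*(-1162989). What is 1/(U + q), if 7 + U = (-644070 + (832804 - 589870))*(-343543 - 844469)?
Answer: 1/476555920114 ≈ 2.0984e-12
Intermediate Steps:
q = 1538489 (q = 375500 + 1162989 = 1538489)
U = 476554381625 (U = -7 + (-644070 + (832804 - 589870))*(-343543 - 844469) = -7 + (-644070 + 242934)*(-1188012) = -7 - 401136*(-1188012) = -7 + 476554381632 = 476554381625)
1/(U + q) = 1/(476554381625 + 1538489) = 1/476555920114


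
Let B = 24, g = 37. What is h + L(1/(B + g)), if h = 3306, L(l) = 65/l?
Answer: 7271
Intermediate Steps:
h + L(1/(B + g)) = 3306 + 65/(1/(24 + 37)) = 3306 + 65/(1/61) = 3306 + 65*61 = 3306 + 3965 = 7271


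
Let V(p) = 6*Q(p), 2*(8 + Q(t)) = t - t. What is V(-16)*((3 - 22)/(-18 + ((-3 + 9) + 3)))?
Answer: -304/3 ≈ -101.33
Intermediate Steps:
Q(t) = -8 (Q(t) = -8 + (t - t)/2 = -8 + (½)*0 = -8 + 0 = -8)
V(p) = -48 (V(p) = 6*(-8) = -48)
V(-16)*((3 - 22)/(-18 + ((-3 + 9) + 3))) = -48*(3 - 22)/(-18 + ((-3 + 9) + 3)) = -(-912)/(-18 + (6 + 3)) = -(-912)/(-18 + 9) = -(-912)/(-9) = -(-912)*(-1)/9 = -48*19/9 = -304/3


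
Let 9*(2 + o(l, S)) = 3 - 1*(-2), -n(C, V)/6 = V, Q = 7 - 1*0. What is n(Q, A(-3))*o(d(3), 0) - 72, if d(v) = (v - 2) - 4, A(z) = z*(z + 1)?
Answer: -20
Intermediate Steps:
Q = 7 (Q = 7 + 0 = 7)
A(z) = z*(1 + z)
d(v) = -6 + v (d(v) = (-2 + v) - 4 = -6 + v)
n(C, V) = -6*V
o(l, S) = -13/9 (o(l, S) = -2 + (3 - 1*(-2))/9 = -2 + (3 + 2)/9 = -2 + (⅑)*5 = -2 + 5/9 = -13/9)
n(Q, A(-3))*o(d(3), 0) - 72 = -(-18)*(1 - 3)*(-13/9) - 72 = -(-18)*(-2)*(-13/9) - 72 = -6*6*(-13/9) - 72 = -36*(-13/9) - 72 = 52 - 72 = -20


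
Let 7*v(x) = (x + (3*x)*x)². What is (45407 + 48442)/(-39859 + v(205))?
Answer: 31283/759350447 ≈ 4.1197e-5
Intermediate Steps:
v(x) = (x + 3*x²)²/7 (v(x) = (x + (3*x)*x)²/7 = (x + 3*x²)²/7)
(45407 + 48442)/(-39859 + v(205)) = (45407 + 48442)/(-39859 + (⅐)*205²*(1 + 3*205)²) = 93849/(-39859 + (⅐)*42025*(1 + 615)²) = 93849/(-39859 + (⅐)*42025*616²) = 93849/(-39859 + (⅐)*42025*379456) = 93849/(-39859 + 2278091200) = 93849/2278051341 = 93849*(1/2278051341) = 31283/759350447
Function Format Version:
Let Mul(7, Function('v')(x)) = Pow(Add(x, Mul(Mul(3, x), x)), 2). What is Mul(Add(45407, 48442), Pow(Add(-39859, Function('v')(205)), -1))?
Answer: Rational(31283, 759350447) ≈ 4.1197e-5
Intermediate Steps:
Function('v')(x) = Mul(Rational(1, 7), Pow(Add(x, Mul(3, Pow(x, 2))), 2)) (Function('v')(x) = Mul(Rational(1, 7), Pow(Add(x, Mul(Mul(3, x), x)), 2)) = Mul(Rational(1, 7), Pow(Add(x, Mul(3, Pow(x, 2))), 2)))
Mul(Add(45407, 48442), Pow(Add(-39859, Function('v')(205)), -1)) = Mul(Add(45407, 48442), Pow(Add(-39859, Mul(Rational(1, 7), Pow(205, 2), Pow(Add(1, Mul(3, 205)), 2))), -1)) = Mul(93849, Pow(Add(-39859, Mul(Rational(1, 7), 42025, Pow(Add(1, 615), 2))), -1)) = Mul(93849, Pow(Add(-39859, Mul(Rational(1, 7), 42025, Pow(616, 2))), -1)) = Mul(93849, Pow(Add(-39859, Mul(Rational(1, 7), 42025, 379456)), -1)) = Mul(93849, Pow(Add(-39859, 2278091200), -1)) = Mul(93849, Pow(2278051341, -1)) = Mul(93849, Rational(1, 2278051341)) = Rational(31283, 759350447)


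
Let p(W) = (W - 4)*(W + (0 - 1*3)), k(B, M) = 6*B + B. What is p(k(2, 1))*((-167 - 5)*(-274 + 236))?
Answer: 718960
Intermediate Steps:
k(B, M) = 7*B
p(W) = (-4 + W)*(-3 + W) (p(W) = (-4 + W)*(W + (0 - 3)) = (-4 + W)*(W - 3) = (-4 + W)*(-3 + W))
p(k(2, 1))*((-167 - 5)*(-274 + 236)) = (12 + (7*2)² - 49*2)*((-167 - 5)*(-274 + 236)) = (12 + 14² - 7*14)*(-172*(-38)) = (12 + 196 - 98)*6536 = 110*6536 = 718960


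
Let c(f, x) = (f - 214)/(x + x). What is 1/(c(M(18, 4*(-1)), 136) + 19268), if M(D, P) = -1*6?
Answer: 68/1310169 ≈ 5.1902e-5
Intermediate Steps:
M(D, P) = -6
c(f, x) = (-214 + f)/(2*x) (c(f, x) = (-214 + f)/((2*x)) = (-214 + f)*(1/(2*x)) = (-214 + f)/(2*x))
1/(c(M(18, 4*(-1)), 136) + 19268) = 1/((1/2)*(-214 - 6)/136 + 19268) = 1/((1/2)*(1/136)*(-220) + 19268) = 1/(-55/68 + 19268) = 1/(1310169/68) = 68/1310169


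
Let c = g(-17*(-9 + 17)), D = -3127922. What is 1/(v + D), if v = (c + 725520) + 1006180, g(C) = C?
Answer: -1/1396358 ≈ -7.1615e-7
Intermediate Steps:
c = -136 (c = -17*(-9 + 17) = -17*8 = -136)
v = 1731564 (v = (-136 + 725520) + 1006180 = 725384 + 1006180 = 1731564)
1/(v + D) = 1/(1731564 - 3127922) = 1/(-1396358) = -1/1396358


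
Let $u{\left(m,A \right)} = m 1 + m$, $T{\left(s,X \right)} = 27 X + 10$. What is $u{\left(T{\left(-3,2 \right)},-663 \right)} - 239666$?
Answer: $-239538$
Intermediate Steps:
$T{\left(s,X \right)} = 10 + 27 X$
$u{\left(m,A \right)} = 2 m$ ($u{\left(m,A \right)} = m + m = 2 m$)
$u{\left(T{\left(-3,2 \right)},-663 \right)} - 239666 = 2 \left(10 + 27 \cdot 2\right) - 239666 = 2 \left(10 + 54\right) - 239666 = 2 \cdot 64 - 239666 = 128 - 239666 = -239538$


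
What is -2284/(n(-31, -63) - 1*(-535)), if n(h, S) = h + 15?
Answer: -2284/519 ≈ -4.4008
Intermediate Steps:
n(h, S) = 15 + h
-2284/(n(-31, -63) - 1*(-535)) = -2284/((15 - 31) - 1*(-535)) = -2284/(-16 + 535) = -2284/519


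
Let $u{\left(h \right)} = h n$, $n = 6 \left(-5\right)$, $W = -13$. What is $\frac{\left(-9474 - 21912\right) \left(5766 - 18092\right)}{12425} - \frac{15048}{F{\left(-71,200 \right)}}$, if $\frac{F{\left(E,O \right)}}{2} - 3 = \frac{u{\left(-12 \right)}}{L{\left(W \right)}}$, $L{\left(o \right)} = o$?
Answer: $\frac{41799535152}{1329475} \approx 31441.0$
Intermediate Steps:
$n = -30$
$u{\left(h \right)} = - 30 h$ ($u{\left(h \right)} = h \left(-30\right) = - 30 h$)
$F{\left(E,O \right)} = - \frac{642}{13}$ ($F{\left(E,O \right)} = 6 + 2 \frac{\left(-30\right) \left(-12\right)}{-13} = 6 + 2 \cdot 360 \left(- \frac{1}{13}\right) = 6 + 2 \left(- \frac{360}{13}\right) = 6 - \frac{720}{13} = - \frac{642}{13}$)
$\frac{\left(-9474 - 21912\right) \left(5766 - 18092\right)}{12425} - \frac{15048}{F{\left(-71,200 \right)}} = \frac{\left(-9474 - 21912\right) \left(5766 - 18092\right)}{12425} - \frac{15048}{- \frac{642}{13}} = \left(-31386\right) \left(-12326\right) \frac{1}{12425} - - \frac{32604}{107} = 386863836 \cdot \frac{1}{12425} + \frac{32604}{107} = \frac{386863836}{12425} + \frac{32604}{107} = \frac{41799535152}{1329475}$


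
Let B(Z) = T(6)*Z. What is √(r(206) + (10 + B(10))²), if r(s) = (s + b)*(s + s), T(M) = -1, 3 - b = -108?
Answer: 2*√32651 ≈ 361.39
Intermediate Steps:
b = 111 (b = 3 - 1*(-108) = 3 + 108 = 111)
r(s) = 2*s*(111 + s) (r(s) = (s + 111)*(s + s) = (111 + s)*(2*s) = 2*s*(111 + s))
B(Z) = -Z
√(r(206) + (10 + B(10))²) = √(2*206*(111 + 206) + (10 - 1*10)²) = √(2*206*317 + (10 - 10)²) = √(130604 + 0²) = √(130604 + 0) = √130604 = 2*√32651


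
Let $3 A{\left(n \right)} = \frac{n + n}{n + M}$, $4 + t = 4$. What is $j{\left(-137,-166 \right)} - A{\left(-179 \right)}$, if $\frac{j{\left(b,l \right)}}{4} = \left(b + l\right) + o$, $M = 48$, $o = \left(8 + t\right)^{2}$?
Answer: $- \frac{376066}{393} \approx -956.91$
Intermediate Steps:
$t = 0$ ($t = -4 + 4 = 0$)
$o = 64$ ($o = \left(8 + 0\right)^{2} = 8^{2} = 64$)
$j{\left(b,l \right)} = 256 + 4 b + 4 l$ ($j{\left(b,l \right)} = 4 \left(\left(b + l\right) + 64\right) = 4 \left(64 + b + l\right) = 256 + 4 b + 4 l$)
$A{\left(n \right)} = \frac{2 n}{3 \left(48 + n\right)}$ ($A{\left(n \right)} = \frac{\left(n + n\right) \frac{1}{n + 48}}{3} = \frac{2 n \frac{1}{48 + n}}{3} = \frac{2 n}{3 \left(48 + n\right)}$)
$j{\left(-137,-166 \right)} - A{\left(-179 \right)} = \left(256 + 4 \left(-137\right) + 4 \left(-166\right)\right) - \frac{2}{3} \left(-179\right) \frac{1}{48 - 179} = \left(256 - 548 - 664\right) - \frac{2}{3} \left(-179\right) \frac{1}{-131} = -956 - \frac{2}{3} \left(-179\right) \left(- \frac{1}{131}\right) = -956 - \frac{358}{393} = - \frac{376066}{393}$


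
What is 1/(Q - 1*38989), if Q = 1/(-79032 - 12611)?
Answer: -91643/3573068928 ≈ -2.5648e-5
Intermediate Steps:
Q = -1/91643 (Q = 1/(-91643) = -1/91643 ≈ -1.0912e-5)
1/(Q - 1*38989) = 1/(-1/91643 - 1*38989) = 1/(-1/91643 - 38989) = 1/(-3573068928/91643) = -91643/3573068928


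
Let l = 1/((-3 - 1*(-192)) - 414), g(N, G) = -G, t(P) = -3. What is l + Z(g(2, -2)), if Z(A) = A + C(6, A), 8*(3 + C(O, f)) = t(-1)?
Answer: -2483/1800 ≈ -1.3794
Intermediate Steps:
C(O, f) = -27/8 (C(O, f) = -3 + (⅛)*(-3) = -3 - 3/8 = -27/8)
Z(A) = -27/8 + A (Z(A) = A - 27/8 = -27/8 + A)
l = -1/225 (l = 1/((-3 + 192) - 414) = 1/(189 - 414) = 1/(-225) = -1/225 ≈ -0.0044444)
l + Z(g(2, -2)) = -1/225 + (-27/8 - 1*(-2)) = -1/225 + (-27/8 + 2) = -1/225 - 11/8 = -2483/1800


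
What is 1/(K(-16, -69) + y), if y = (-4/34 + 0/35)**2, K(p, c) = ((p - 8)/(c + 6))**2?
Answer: 127449/20260 ≈ 6.2907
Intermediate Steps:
K(p, c) = (-8 + p)**2/(6 + c)**2 (K(p, c) = ((-8 + p)/(6 + c))**2 = (-8 + p)**2/(6 + c)**2)
y = 4/289 (y = (-4*1/34 + 0*(1/35))**2 = (-2/17 + 0)**2 = (-2/17)**2 = 4/289 ≈ 0.013841)
1/(K(-16, -69) + y) = 1/((-8 - 16)**2/(6 - 69)**2 + 4/289) = 1/((-24)**2/(-63)**2 + 4/289) = 1/(576*(1/3969) + 4/289) = 1/(64/441 + 4/289) = 1/(20260/127449) = 127449/20260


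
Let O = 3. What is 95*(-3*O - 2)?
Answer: -1045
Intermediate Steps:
95*(-3*O - 2) = 95*(-3*3 - 2) = 95*(-9 - 2) = 95*(-11) = -1045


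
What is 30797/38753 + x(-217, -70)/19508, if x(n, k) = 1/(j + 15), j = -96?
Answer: 3743367631/4710421188 ≈ 0.79470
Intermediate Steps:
x(n, k) = -1/81 (x(n, k) = 1/(-96 + 15) = 1/(-81) = -1/81)
30797/38753 + x(-217, -70)/19508 = 30797/38753 - 1/81/19508 = 30797*(1/38753) - 1/81*1/19508 = 2369/2981 - 1/1580148 = 3743367631/4710421188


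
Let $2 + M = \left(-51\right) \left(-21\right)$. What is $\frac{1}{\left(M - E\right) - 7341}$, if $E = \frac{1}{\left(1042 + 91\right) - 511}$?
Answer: $- \frac{622}{3901185} \approx -0.00015944$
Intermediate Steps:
$M = 1069$ ($M = -2 - -1071 = -2 + 1071 = 1069$)
$E = \frac{1}{622}$ ($E = \frac{1}{1133 - 511} = \frac{1}{622} \approx 0.0016077$)
$\frac{1}{\left(M - E\right) - 7341} = \frac{1}{\left(1069 - \frac{1}{622}\right) - 7341} = \frac{1}{\frac{664917}{622} - 7341} = \frac{1}{- \frac{3901185}{622}} = - \frac{622}{3901185}$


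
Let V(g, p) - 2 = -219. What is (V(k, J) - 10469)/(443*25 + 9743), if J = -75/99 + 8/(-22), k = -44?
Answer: -5343/10409 ≈ -0.51331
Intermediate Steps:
J = -37/33 (J = -75*1/99 + 8*(-1/22) = -25/33 - 4/11 = -37/33 ≈ -1.1212)
V(g, p) = -217 (V(g, p) = 2 - 219 = -217)
(V(k, J) - 10469)/(443*25 + 9743) = (-217 - 10469)/(443*25 + 9743) = -10686/(11075 + 9743) = -10686/20818 = -10686*1/20818 = -5343/10409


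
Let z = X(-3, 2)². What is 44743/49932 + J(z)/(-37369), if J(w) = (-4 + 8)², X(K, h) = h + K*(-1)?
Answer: 1671202255/1865908908 ≈ 0.89565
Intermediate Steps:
X(K, h) = h - K
z = 25 (z = (2 - 1*(-3))² = (2 + 3)² = 5² = 25)
J(w) = 16 (J(w) = 4² = 16)
44743/49932 + J(z)/(-37369) = 44743/49932 + 16/(-37369) = 44743*(1/49932) + 16*(-1/37369) = 44743/49932 - 16/37369 = 1671202255/1865908908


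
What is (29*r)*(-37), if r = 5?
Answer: -5365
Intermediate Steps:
(29*r)*(-37) = (29*5)*(-37) = 145*(-37) = -5365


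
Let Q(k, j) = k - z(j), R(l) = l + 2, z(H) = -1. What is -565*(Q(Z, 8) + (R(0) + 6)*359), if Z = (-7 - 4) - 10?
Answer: -1611380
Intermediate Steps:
Z = -21 (Z = -11 - 10 = -21)
R(l) = 2 + l
Q(k, j) = 1 + k (Q(k, j) = k - 1*(-1) = k + 1 = 1 + k)
-565*(Q(Z, 8) + (R(0) + 6)*359) = -565*((1 - 21) + ((2 + 0) + 6)*359) = -565*(-20 + (2 + 6)*359) = -565*(-20 + 8*359) = -565*(-20 + 2872) = -565*2852 = -1611380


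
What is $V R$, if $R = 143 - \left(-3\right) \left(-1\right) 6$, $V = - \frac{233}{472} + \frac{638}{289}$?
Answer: $\frac{29224875}{136408} \approx 214.25$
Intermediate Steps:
$V = \frac{233799}{136408}$ ($V = \left(-233\right) \frac{1}{472} + 638 \cdot \frac{1}{289} = - \frac{233}{472} + \frac{638}{289} = \frac{233799}{136408} \approx 1.714$)
$R = 125$ ($R = 143 - 3 \cdot 6 = 143 - 18 = 125$)
$V R = \frac{233799}{136408} \cdot 125 = \frac{29224875}{136408}$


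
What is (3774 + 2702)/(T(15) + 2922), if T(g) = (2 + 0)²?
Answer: 3238/1463 ≈ 2.2133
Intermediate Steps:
T(g) = 4 (T(g) = 2² = 4)
(3774 + 2702)/(T(15) + 2922) = (3774 + 2702)/(4 + 2922) = 6476/2926 = 6476*(1/2926) = 3238/1463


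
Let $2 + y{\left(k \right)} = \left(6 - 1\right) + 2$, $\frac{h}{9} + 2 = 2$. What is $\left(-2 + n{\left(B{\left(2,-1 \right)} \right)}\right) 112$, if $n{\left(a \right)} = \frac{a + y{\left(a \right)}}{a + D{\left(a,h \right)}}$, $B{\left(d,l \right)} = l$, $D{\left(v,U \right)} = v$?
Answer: $-448$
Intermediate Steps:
$h = 0$ ($h = -18 + 9 \cdot 2 = -18 + 18 = 0$)
$y{\left(k \right)} = 5$ ($y{\left(k \right)} = -2 + \left(\left(6 - 1\right) + 2\right) = -2 + \left(5 + 2\right) = -2 + 7 = 5$)
$n{\left(a \right)} = \frac{5 + a}{2 a}$ ($n{\left(a \right)} = \frac{a + 5}{a + a} = \frac{5 + a}{2 a}$)
$\left(-2 + n{\left(B{\left(2,-1 \right)} \right)}\right) 112 = \left(-2 + \frac{5 - 1}{2 \left(-1\right)}\right) 112 = \left(-2 + \frac{1}{2} \left(-1\right) 4\right) 112 = \left(-2 - 2\right) 112 = \left(-4\right) 112 = -448$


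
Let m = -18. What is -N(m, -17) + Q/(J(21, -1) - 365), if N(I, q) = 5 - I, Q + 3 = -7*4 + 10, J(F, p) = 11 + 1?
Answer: -8098/353 ≈ -22.941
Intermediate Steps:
J(F, p) = 12
Q = -21 (Q = -3 + (-7*4 + 10) = -3 + (-28 + 10) = -3 - 18 = -21)
-N(m, -17) + Q/(J(21, -1) - 365) = -(5 - 1*(-18)) - 21/(12 - 365) = -(5 + 18) - 21/(-353) = -1*23 - 21*(-1/353) = -23 + 21/353 = -8098/353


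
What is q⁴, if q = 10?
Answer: 10000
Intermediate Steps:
q⁴ = 10⁴ = 10000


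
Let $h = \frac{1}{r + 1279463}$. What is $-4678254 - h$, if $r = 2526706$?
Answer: $- \frac{17806225348927}{3806169} \approx -4.6783 \cdot 10^{6}$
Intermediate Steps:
$h = \frac{1}{3806169}$ ($h = \frac{1}{2526706 + 1279463} = \frac{1}{3806169} \approx 2.6273 \cdot 10^{-7}$)
$-4678254 - h = -4678254 - \frac{1}{3806169} = - \frac{17806225348927}{3806169}$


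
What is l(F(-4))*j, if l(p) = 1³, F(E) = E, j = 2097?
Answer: 2097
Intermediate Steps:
l(p) = 1
l(F(-4))*j = 1*2097 = 2097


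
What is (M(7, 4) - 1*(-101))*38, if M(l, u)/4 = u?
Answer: 4446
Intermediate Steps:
M(l, u) = 4*u
(M(7, 4) - 1*(-101))*38 = (4*4 - 1*(-101))*38 = (16 + 101)*38 = 117*38 = 4446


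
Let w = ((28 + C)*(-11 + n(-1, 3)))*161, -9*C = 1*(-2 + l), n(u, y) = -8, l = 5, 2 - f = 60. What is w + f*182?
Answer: -285565/3 ≈ -95188.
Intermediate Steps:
f = -58 (f = 2 - 1*60 = 2 - 60 = -58)
C = -⅓ (C = -(-2 + 5)/9 = -3/9 = -⅑*3 = -⅓ ≈ -0.33333)
w = -253897/3 (w = ((28 - ⅓)*(-11 - 8))*161 = ((83/3)*(-19))*161 = -1577/3*161 = -253897/3 ≈ -84632.)
w + f*182 = -253897/3 - 58*182 = -253897/3 - 10556 = -285565/3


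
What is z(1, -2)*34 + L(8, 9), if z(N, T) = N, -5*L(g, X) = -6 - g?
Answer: 184/5 ≈ 36.800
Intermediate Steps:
L(g, X) = 6/5 + g/5 (L(g, X) = -(-6 - g)/5 = 6/5 + g/5)
z(1, -2)*34 + L(8, 9) = 1*34 + (6/5 + (1/5)*8) = 34 + (6/5 + 8/5) = 34 + 14/5 = 184/5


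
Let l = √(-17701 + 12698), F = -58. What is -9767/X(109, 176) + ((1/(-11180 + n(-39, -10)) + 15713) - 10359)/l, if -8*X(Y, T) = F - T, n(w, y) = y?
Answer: -39068/117 - 59911259*I*√5003/55983570 ≈ -333.91 - 75.694*I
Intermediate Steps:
X(Y, T) = 29/4 + T/8 (X(Y, T) = -(-58 - T)/8 = 29/4 + T/8)
l = I*√5003 (l = √(-5003) = I*√5003 ≈ 70.732*I)
-9767/X(109, 176) + ((1/(-11180 + n(-39, -10)) + 15713) - 10359)/l = -9767/(29/4 + (⅛)*176) + ((1/(-11180 - 10) + 15713) - 10359)/((I*√5003)) = -9767/(29/4 + 22) + ((1/(-11190) + 15713) - 10359)*(-I*√5003/5003) = -9767/117/4 + ((-1/11190 + 15713) - 10359)*(-I*√5003/5003) = -9767*4/117 + (175828469/11190 - 10359)*(-I*√5003/5003) = -39068/117 + 59911259*(-I*√5003/5003)/11190 = -39068/117 - 59911259*I*√5003/55983570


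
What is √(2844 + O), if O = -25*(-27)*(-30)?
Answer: 3*I*√1934 ≈ 131.93*I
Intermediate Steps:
O = -20250 (O = 675*(-30) = -20250)
√(2844 + O) = √(2844 - 20250) = √(-17406) = 3*I*√1934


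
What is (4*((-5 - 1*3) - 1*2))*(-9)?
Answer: 360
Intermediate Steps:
(4*((-5 - 1*3) - 1*2))*(-9) = (4*((-5 - 3) - 2))*(-9) = (4*(-8 - 2))*(-9) = (4*(-10))*(-9) = -40*(-9) = 360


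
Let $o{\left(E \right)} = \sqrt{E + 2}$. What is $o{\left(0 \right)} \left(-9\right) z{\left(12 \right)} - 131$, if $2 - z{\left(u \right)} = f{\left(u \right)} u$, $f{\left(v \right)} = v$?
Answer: $-131 + 1278 \sqrt{2} \approx 1676.4$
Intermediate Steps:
$o{\left(E \right)} = \sqrt{2 + E}$
$z{\left(u \right)} = 2 - u^{2}$ ($z{\left(u \right)} = 2 - u u = 2 - u^{2}$)
$o{\left(0 \right)} \left(-9\right) z{\left(12 \right)} - 131 = \sqrt{2 + 0} \left(-9\right) \left(2 - 12^{2}\right) - 131 = \sqrt{2} \left(-9\right) \left(2 - 144\right) - 131 = - 9 \sqrt{2} \left(2 - 144\right) - 131 = - 9 \sqrt{2} \left(-142\right) - 131 = 1278 \sqrt{2} - 131 = -131 + 1278 \sqrt{2}$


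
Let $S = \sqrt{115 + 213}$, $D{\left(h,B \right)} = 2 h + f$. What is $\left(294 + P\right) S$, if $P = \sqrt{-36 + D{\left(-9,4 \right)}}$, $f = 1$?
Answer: $2 \sqrt{82} \left(294 + i \sqrt{53}\right) \approx 5324.6 + 131.85 i$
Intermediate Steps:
$D{\left(h,B \right)} = 1 + 2 h$ ($D{\left(h,B \right)} = 2 h + 1 = 1 + 2 h$)
$S = 2 \sqrt{82}$ ($S = \sqrt{328} = 2 \sqrt{82} \approx 18.111$)
$P = i \sqrt{53}$ ($P = \sqrt{-36 + \left(1 + 2 \left(-9\right)\right)} = \sqrt{-36 + \left(1 - 18\right)} = \sqrt{-36 - 17} = \sqrt{-53} = i \sqrt{53} \approx 7.2801 i$)
$\left(294 + P\right) S = \left(294 + i \sqrt{53}\right) 2 \sqrt{82} = 2 \sqrt{82} \left(294 + i \sqrt{53}\right)$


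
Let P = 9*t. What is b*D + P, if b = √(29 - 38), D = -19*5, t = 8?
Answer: 72 - 285*I ≈ 72.0 - 285.0*I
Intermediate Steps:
P = 72 (P = 9*8 = 72)
D = -95
b = 3*I (b = √(-9) = 3*I ≈ 3.0*I)
b*D + P = (3*I)*(-95) + 72 = -285*I + 72 = 72 - 285*I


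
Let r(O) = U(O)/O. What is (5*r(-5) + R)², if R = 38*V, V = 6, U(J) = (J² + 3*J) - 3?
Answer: 48841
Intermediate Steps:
U(J) = -3 + J² + 3*J
r(O) = (-3 + O² + 3*O)/O
R = 228 (R = 38*6 = 228)
(5*r(-5) + R)² = (5*(3 - 5 - 3/(-5)) + 228)² = (5*(3 - 5 - 3*(-⅕)) + 228)² = (5*(3 - 5 + ⅗) + 228)² = (5*(-7/5) + 228)² = (-7 + 228)² = 221² = 48841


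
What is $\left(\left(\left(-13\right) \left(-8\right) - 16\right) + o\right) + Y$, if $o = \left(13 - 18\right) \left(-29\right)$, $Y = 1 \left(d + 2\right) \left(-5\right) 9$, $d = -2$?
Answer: $233$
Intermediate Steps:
$Y = 0$ ($Y = 1 \left(-2 + 2\right) \left(-5\right) 9 = 1 \cdot 0 \left(-5\right) 9 = 1 \cdot 0 \cdot 9 = 0 \cdot 9 = 0$)
$o = 145$ ($o = \left(-5\right) \left(-29\right) = 145$)
$\left(\left(\left(-13\right) \left(-8\right) - 16\right) + o\right) + Y = \left(\left(\left(-13\right) \left(-8\right) - 16\right) + 145\right) + 0 = \left(\left(104 - 16\right) + 145\right) + 0 = \left(88 + 145\right) + 0 = 233 + 0 = 233$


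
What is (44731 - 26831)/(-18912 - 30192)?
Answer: -4475/12276 ≈ -0.36453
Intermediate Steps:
(44731 - 26831)/(-18912 - 30192) = 17900/(-49104) = 17900*(-1/49104) = -4475/12276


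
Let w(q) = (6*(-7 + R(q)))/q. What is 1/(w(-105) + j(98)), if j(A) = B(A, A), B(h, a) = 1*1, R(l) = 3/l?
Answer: 1225/1717 ≈ 0.71345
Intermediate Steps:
B(h, a) = 1
j(A) = 1
w(q) = (-42 + 18/q)/q (w(q) = (6*(-7 + 3/q))/q = (-42 + 18/q)/q)
1/(w(-105) + j(98)) = 1/(6*(3 - 7*(-105))/(-105)² + 1) = 1/(6*(1/11025)*(3 + 735) + 1) = 1/(6*(1/11025)*738 + 1) = 1/(492/1225 + 1) = 1/(1717/1225) = 1225/1717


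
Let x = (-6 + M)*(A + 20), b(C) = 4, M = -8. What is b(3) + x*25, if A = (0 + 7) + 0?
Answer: -9446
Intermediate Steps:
A = 7 (A = 7 + 0 = 7)
x = -378 (x = (-6 - 8)*(7 + 20) = -14*27 = -378)
b(3) + x*25 = 4 - 378*25 = 4 - 9450 = -9446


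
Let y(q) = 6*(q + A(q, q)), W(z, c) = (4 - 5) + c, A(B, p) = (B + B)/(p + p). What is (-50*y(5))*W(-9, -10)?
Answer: 19800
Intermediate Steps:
A(B, p) = B/p (A(B, p) = (2*B)/((2*p)) = (2*B)*(1/(2*p)) = B/p)
W(z, c) = -1 + c
y(q) = 6 + 6*q (y(q) = 6*(q + q/q) = 6*(q + 1) = 6*(1 + q) = 6 + 6*q)
(-50*y(5))*W(-9, -10) = (-50*(6 + 6*5))*(-1 - 10) = -50*(6 + 30)*(-11) = -50*36*(-11) = -1800*(-11) = 19800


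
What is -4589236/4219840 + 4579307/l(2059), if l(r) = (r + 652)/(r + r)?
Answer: 19893996054626261/2859996560 ≈ 6.9560e+6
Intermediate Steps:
l(r) = (652 + r)/(2*r) (l(r) = (652 + r)/((2*r)) = (652 + r)*(1/(2*r)) = (652 + r)/(2*r))
-4589236/4219840 + 4579307/l(2059) = -4589236/4219840 + 4579307/(((½)*(652 + 2059)/2059)) = -4589236*1/4219840 + 4579307/(((½)*(1/2059)*2711)) = -1147309/1054960 + 4579307/(2711/4118) = -1147309/1054960 + 4579307*(4118/2711) = -1147309/1054960 + 18857586226/2711 = 19893996054626261/2859996560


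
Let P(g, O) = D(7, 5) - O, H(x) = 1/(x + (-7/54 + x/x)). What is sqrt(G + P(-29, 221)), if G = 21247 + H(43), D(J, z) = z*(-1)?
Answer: sqrt(117973364307)/2369 ≈ 144.99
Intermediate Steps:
D(J, z) = -z
H(x) = 1/(47/54 + x) (H(x) = 1/(x + (-7*1/54 + 1)) = 1/(x + (-7/54 + 1)) = 1/(x + 47/54) = 1/(47/54 + x))
P(g, O) = -5 - O (P(g, O) = -1*5 - O = -5 - O)
G = 50334197/2369 (G = 21247 + 54/(47 + 54*43) = 21247 + 54/(47 + 2322) = 21247 + 54/2369 = 50334197/2369 ≈ 21247.)
sqrt(G + P(-29, 221)) = sqrt(50334197/2369 + (-5 - 1*221)) = sqrt(50334197/2369 + (-5 - 221)) = sqrt(50334197/2369 - 226) = sqrt(49798803/2369) = sqrt(117973364307)/2369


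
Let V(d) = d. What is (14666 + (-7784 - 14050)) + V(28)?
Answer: -7140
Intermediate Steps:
(14666 + (-7784 - 14050)) + V(28) = (14666 + (-7784 - 14050)) + 28 = (14666 - 21834) + 28 = -7168 + 28 = -7140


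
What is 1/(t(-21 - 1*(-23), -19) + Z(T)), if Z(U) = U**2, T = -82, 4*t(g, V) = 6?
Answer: 2/13451 ≈ 0.00014869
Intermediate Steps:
t(g, V) = 3/2 (t(g, V) = (1/4)*6 = 3/2)
1/(t(-21 - 1*(-23), -19) + Z(T)) = 1/(3/2 + (-82)**2) = 1/(3/2 + 6724) = 1/(13451/2) = 2/13451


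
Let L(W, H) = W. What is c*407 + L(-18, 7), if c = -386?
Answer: -157120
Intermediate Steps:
c*407 + L(-18, 7) = -386*407 - 18 = -157102 - 18 = -157120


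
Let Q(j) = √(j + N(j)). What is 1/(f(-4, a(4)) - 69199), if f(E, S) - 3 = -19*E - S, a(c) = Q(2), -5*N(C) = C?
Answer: -43200/2985983999 + √10/11943935996 ≈ -1.4467e-5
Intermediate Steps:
N(C) = -C/5
Q(j) = 2*√5*√j/5 (Q(j) = √(j - j/5) = √(4*j/5) = 2*√5*√j/5)
a(c) = 2*√10/5 (a(c) = 2*√5*√2/5 = 2*√10/5)
f(E, S) = 3 - S - 19*E (f(E, S) = 3 + (-19*E - S) = 3 + (-S - 19*E) = 3 - S - 19*E)
1/(f(-4, a(4)) - 69199) = 1/((3 - 2*√10/5 - 19*(-4)) - 69199) = 1/((3 - 2*√10/5 + 76) - 69199) = 1/((79 - 2*√10/5) - 69199) = 1/(-69120 - 2*√10/5)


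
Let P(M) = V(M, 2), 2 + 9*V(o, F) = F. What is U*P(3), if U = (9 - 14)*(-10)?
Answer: 0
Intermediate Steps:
V(o, F) = -2/9 + F/9
P(M) = 0 (P(M) = -2/9 + (1/9)*2 = -2/9 + 2/9 = 0)
U = 50 (U = -5*(-10) = 50)
U*P(3) = 50*0 = 0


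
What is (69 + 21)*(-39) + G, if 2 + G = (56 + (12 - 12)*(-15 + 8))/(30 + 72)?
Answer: -179084/51 ≈ -3511.4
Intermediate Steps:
G = -74/51 (G = -2 + (56 + (12 - 12)*(-15 + 8))/(30 + 72) = -2 + (56 + 0*(-7))/102 = -2 + (56 + 0)*(1/102) = -2 + 56*(1/102) = -2 + 28/51 = -74/51 ≈ -1.4510)
(69 + 21)*(-39) + G = (69 + 21)*(-39) - 74/51 = 90*(-39) - 74/51 = -3510 - 74/51 = -179084/51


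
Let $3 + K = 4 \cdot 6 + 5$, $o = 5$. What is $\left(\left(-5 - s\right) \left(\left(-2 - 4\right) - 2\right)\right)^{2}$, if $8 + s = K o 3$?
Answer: $9585216$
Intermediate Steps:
$K = 26$ ($K = -3 + \left(4 \cdot 6 + 5\right) = -3 + \left(24 + 5\right) = -3 + 29 = 26$)
$s = 382$ ($s = -8 + 26 \cdot 5 \cdot 3 = -8 + 130 \cdot 3 = -8 + 390 = 382$)
$\left(\left(-5 - s\right) \left(\left(-2 - 4\right) - 2\right)\right)^{2} = \left(\left(-5 - 382\right) \left(\left(-2 - 4\right) - 2\right)\right)^{2} = \left(- 387 \left(-6 - 2\right)\right)^{2} = \left(\left(-387\right) \left(-8\right)\right)^{2} = 3096^{2} = 9585216$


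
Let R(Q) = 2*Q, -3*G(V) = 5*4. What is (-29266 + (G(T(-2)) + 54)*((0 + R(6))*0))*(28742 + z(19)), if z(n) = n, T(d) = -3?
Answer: -841719426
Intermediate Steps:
G(V) = -20/3 (G(V) = -5*4/3 = -⅓*20 = -20/3)
(-29266 + (G(T(-2)) + 54)*((0 + R(6))*0))*(28742 + z(19)) = (-29266 + (-20/3 + 54)*((0 + 2*6)*0))*(28742 + 19) = (-29266 + 142*((0 + 12)*0)/3)*28761 = (-29266 + 142*(12*0)/3)*28761 = (-29266 + (142/3)*0)*28761 = (-29266 + 0)*28761 = -29266*28761 = -841719426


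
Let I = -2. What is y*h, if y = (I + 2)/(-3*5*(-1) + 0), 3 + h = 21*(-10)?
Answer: 0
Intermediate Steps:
h = -213 (h = -3 + 21*(-10) = -3 - 210 = -213)
y = 0 (y = (-2 + 2)/(-3*5*(-1) + 0) = 0/(-15*(-1) + 0) = 0/(15 + 0) = 0/15 = 0*(1/15) = 0)
y*h = 0*(-213) = 0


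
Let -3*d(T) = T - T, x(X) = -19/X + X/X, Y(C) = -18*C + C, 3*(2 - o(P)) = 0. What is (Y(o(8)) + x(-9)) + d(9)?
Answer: -278/9 ≈ -30.889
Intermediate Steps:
o(P) = 2 (o(P) = 2 - 1/3*0 = 2 + 0 = 2)
Y(C) = -17*C
x(X) = 1 - 19/X (x(X) = -19/X + 1 = 1 - 19/X)
d(T) = 0 (d(T) = -(T - T)/3 = -1/3*0 = 0)
(Y(o(8)) + x(-9)) + d(9) = (-17*2 + (-19 - 9)/(-9)) + 0 = (-34 - 1/9*(-28)) + 0 = (-34 + 28/9) + 0 = -278/9 + 0 = -278/9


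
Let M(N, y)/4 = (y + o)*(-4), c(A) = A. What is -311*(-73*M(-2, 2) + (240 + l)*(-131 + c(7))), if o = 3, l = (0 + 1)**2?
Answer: 7477684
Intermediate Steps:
l = 1 (l = 1**2 = 1)
M(N, y) = -48 - 16*y (M(N, y) = 4*((y + 3)*(-4)) = 4*((3 + y)*(-4)) = 4*(-12 - 4*y) = -48 - 16*y)
-311*(-73*M(-2, 2) + (240 + l)*(-131 + c(7))) = -311*(-73*(-48 - 16*2) + (240 + 1)*(-131 + 7)) = -311*(-73*(-48 - 32) + 241*(-124)) = -311*(-73*(-80) - 29884) = -311*(5840 - 29884) = -311*(-24044) = 7477684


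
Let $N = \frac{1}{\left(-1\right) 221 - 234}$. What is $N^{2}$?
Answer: $\frac{1}{207025} \approx 4.8303 \cdot 10^{-6}$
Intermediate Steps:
$N = - \frac{1}{455}$ ($N = \frac{1}{-221 - 234} = \frac{1}{-455} = - \frac{1}{455} \approx -0.0021978$)
$N^{2} = \left(- \frac{1}{455}\right)^{2} = \frac{1}{207025}$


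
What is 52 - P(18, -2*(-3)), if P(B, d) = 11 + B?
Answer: 23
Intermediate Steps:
52 - P(18, -2*(-3)) = 52 - (11 + 18) = 52 - 1*29 = 52 - 29 = 23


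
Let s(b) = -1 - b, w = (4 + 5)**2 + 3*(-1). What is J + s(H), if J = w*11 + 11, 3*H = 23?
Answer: 2581/3 ≈ 860.33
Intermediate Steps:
H = 23/3 (H = (1/3)*23 = 23/3 ≈ 7.6667)
w = 78 (w = 9**2 - 3 = 81 - 3 = 78)
J = 869 (J = 78*11 + 11 = 858 + 11 = 869)
J + s(H) = 869 + (-1 - 1*23/3) = 869 + (-1 - 23/3) = 869 - 26/3 = 2581/3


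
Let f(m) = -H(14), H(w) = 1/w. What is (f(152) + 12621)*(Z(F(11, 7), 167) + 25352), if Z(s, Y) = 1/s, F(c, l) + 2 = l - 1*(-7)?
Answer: 53754427925/168 ≈ 3.1997e+8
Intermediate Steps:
F(c, l) = 5 + l (F(c, l) = -2 + (l - 1*(-7)) = -2 + (l + 7) = -2 + (7 + l) = 5 + l)
f(m) = -1/14
(f(152) + 12621)*(Z(F(11, 7), 167) + 25352) = (-1/14 + 12621)*(1/(5 + 7) + 25352) = 176693*(1/12 + 25352)/14 = (176693/14)*(304225/12) = 53754427925/168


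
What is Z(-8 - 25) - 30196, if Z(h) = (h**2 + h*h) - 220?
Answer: -28238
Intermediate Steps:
Z(h) = -220 + 2*h**2 (Z(h) = (h**2 + h**2) - 220 = 2*h**2 - 220 = -220 + 2*h**2)
Z(-8 - 25) - 30196 = (-220 + 2*(-8 - 25)**2) - 30196 = (-220 + 2*(-33)**2) - 30196 = (-220 + 2*1089) - 30196 = (-220 + 2178) - 30196 = 1958 - 30196 = -28238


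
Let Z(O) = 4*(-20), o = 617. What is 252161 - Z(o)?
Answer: 252241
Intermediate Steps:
Z(O) = -80
252161 - Z(o) = 252161 - 1*(-80) = 252161 + 80 = 252241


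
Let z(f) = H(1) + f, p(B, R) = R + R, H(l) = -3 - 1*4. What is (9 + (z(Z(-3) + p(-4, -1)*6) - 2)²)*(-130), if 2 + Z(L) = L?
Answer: -89050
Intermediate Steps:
Z(L) = -2 + L
H(l) = -7 (H(l) = -3 - 4 = -7)
p(B, R) = 2*R
z(f) = -7 + f
(9 + (z(Z(-3) + p(-4, -1)*6) - 2)²)*(-130) = (9 + ((-7 + ((-2 - 3) + (2*(-1))*6)) - 2)²)*(-130) = (9 + ((-7 + (-5 - 2*6)) - 2)²)*(-130) = (9 + ((-7 + (-5 - 12)) - 2)²)*(-130) = (9 + ((-7 - 17) - 2)²)*(-130) = (9 + (-24 - 2)²)*(-130) = (9 + (-26)²)*(-130) = (9 + 676)*(-130) = 685*(-130) = -89050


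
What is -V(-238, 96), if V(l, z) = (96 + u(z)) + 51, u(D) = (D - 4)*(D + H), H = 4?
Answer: -9347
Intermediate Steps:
u(D) = (-4 + D)*(4 + D) (u(D) = (D - 4)*(D + 4) = (-4 + D)*(4 + D))
V(l, z) = 131 + z**2 (V(l, z) = (96 + (-16 + z**2)) + 51 = (80 + z**2) + 51 = 131 + z**2)
-V(-238, 96) = -(131 + 96**2) = -(131 + 9216) = -1*9347 = -9347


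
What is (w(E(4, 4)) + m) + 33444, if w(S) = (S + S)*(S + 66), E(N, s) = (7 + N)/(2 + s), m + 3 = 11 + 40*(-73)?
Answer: 554053/18 ≈ 30781.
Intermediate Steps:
m = -2912 (m = -3 + (11 + 40*(-73)) = -3 + (11 - 2920) = -3 - 2909 = -2912)
E(N, s) = (7 + N)/(2 + s)
w(S) = 2*S*(66 + S) (w(S) = (2*S)*(66 + S) = 2*S*(66 + S))
(w(E(4, 4)) + m) + 33444 = (2*((7 + 4)/(2 + 4))*(66 + (7 + 4)/(2 + 4)) - 2912) + 33444 = (2*(11/6)*(66 + 11/6) - 2912) + 33444 = (2*(11/6)*(407/6) - 2912) + 33444 = (4477/18 - 2912) + 33444 = -47939/18 + 33444 = 554053/18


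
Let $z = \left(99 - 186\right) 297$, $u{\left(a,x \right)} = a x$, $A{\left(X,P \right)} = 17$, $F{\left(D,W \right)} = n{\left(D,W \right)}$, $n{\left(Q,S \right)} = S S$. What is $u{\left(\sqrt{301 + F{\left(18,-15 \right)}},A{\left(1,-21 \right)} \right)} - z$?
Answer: $25839 + 17 \sqrt{526} \approx 26229.0$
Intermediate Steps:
$n{\left(Q,S \right)} = S^{2}$
$F{\left(D,W \right)} = W^{2}$
$z = -25839$ ($z = \left(-87\right) 297 = -25839$)
$u{\left(\sqrt{301 + F{\left(18,-15 \right)}},A{\left(1,-21 \right)} \right)} - z = \sqrt{301 + \left(-15\right)^{2}} \cdot 17 - -25839 = \sqrt{301 + 225} \cdot 17 + 25839 = \sqrt{526} \cdot 17 + 25839 = 17 \sqrt{526} + 25839 = 25839 + 17 \sqrt{526}$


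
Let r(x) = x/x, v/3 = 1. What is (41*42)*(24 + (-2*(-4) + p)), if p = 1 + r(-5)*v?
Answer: 61992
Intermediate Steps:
v = 3 (v = 3*1 = 3)
r(x) = 1
p = 4 (p = 1 + 1*3 = 1 + 3 = 4)
(41*42)*(24 + (-2*(-4) + p)) = (41*42)*(24 + (-2*(-4) + 4)) = 1722*(24 + (8 + 4)) = 1722*(24 + 12) = 1722*36 = 61992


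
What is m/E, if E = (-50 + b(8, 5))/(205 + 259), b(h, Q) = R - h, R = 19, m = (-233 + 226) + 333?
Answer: -151264/39 ≈ -3878.6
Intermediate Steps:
m = 326 (m = -7 + 333 = 326)
b(h, Q) = 19 - h
E = -39/464 (E = (-50 + (19 - 1*8))/(205 + 259) = (-50 + (19 - 8))/464 = (-50 + 11)*(1/464) = -39*1/464 = -39/464 ≈ -0.084052)
m/E = 326/(-39/464) = 326*(-464/39) = -151264/39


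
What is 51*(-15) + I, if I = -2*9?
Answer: -783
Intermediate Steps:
I = -18
51*(-15) + I = 51*(-15) - 18 = -765 - 18 = -783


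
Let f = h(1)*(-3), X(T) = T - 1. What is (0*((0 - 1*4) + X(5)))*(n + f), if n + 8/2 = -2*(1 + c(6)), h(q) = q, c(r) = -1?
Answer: 0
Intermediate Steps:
X(T) = -1 + T
n = -4 (n = -4 - 2*(1 - 1) = -4 - 2*0 = -4 + 0 = -4)
f = -3 (f = 1*(-3) = -3)
(0*((0 - 1*4) + X(5)))*(n + f) = (0*((0 - 1*4) + (-1 + 5)))*(-4 - 3) = (0*((0 - 4) + 4))*(-7) = (0*(-4 + 4))*(-7) = (0*0)*(-7) = 0*(-7) = 0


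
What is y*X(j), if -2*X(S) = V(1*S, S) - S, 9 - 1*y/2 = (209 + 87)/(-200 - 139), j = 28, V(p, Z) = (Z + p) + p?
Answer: -187432/339 ≈ -552.90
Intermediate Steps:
V(p, Z) = Z + 2*p
y = 6694/339 (y = 18 - 2*(209 + 87)/(-200 - 139) = 18 - 592/(-339) = 18 - 592*(-1)/339 = 18 - 2*(-296/339) = 18 + 592/339 = 6694/339 ≈ 19.746)
X(S) = -S (X(S) = -((S + 2*(1*S)) - S)/2 = -((S + 2*S) - S)/2 = -(3*S - S)/2 = -S)
y*X(j) = 6694*(-1*28)/339 = (6694/339)*(-28) = -187432/339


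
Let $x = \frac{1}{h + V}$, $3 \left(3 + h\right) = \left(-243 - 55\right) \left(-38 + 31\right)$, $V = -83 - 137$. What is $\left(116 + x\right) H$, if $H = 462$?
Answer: $\frac{75941250}{1417} \approx 53593.0$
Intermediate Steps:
$V = -220$ ($V = -83 - 137 = -220$)
$h = \frac{2077}{3}$ ($h = -3 + \frac{\left(-243 - 55\right) \left(-38 + 31\right)}{3} = -3 + \frac{\left(-298\right) \left(-7\right)}{3} = -3 + \frac{1}{3} \cdot 2086 = -3 + \frac{2086}{3} = \frac{2077}{3} \approx 692.33$)
$x = \frac{3}{1417}$ ($x = \frac{1}{\frac{2077}{3} - 220} = \frac{1}{\frac{1417}{3}} = \frac{3}{1417} \approx 0.0021171$)
$\left(116 + x\right) H = \left(116 + \frac{3}{1417}\right) 462 = \frac{164375}{1417} \cdot 462 = \frac{75941250}{1417}$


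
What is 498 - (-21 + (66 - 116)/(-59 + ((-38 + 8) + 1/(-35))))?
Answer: 807727/1558 ≈ 518.44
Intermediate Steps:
498 - (-21 + (66 - 116)/(-59 + ((-38 + 8) + 1/(-35)))) = 498 - (-21 - 50/(-59 + (-30 - 1/35))) = 498 - (-21 - 50/(-59 - 1051/35)) = 498 - (-21 - 50/(-3116/35)) = 498 - (-21 - 50*(-35/3116)) = 498 - (-21 + 875/1558) = 498 - 1*(-31843/1558) = 498 + 31843/1558 = 807727/1558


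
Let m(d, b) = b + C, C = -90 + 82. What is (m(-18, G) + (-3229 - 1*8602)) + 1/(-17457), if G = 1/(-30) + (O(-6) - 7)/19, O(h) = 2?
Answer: -13089644657/1105610 ≈ -11839.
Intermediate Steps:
G = -169/570 (G = 1/(-30) + (2 - 7)/19 = 1*(-1/30) - 5*1/19 = -1/30 - 5/19 = -169/570 ≈ -0.29649)
C = -8
m(d, b) = -8 + b (m(d, b) = b - 8 = -8 + b)
(m(-18, G) + (-3229 - 1*8602)) + 1/(-17457) = ((-8 - 169/570) + (-3229 - 1*8602)) + 1/(-17457) = (-4729/570 + (-3229 - 8602)) - 1/17457 = (-4729/570 - 11831) - 1/17457 = -6748399/570 - 1/17457 = -13089644657/1105610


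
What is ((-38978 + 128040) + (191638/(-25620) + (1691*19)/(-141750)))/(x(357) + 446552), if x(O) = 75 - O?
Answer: 385015105403/1929392561250 ≈ 0.19955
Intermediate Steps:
((-38978 + 128040) + (191638/(-25620) + (1691*19)/(-141750)))/(x(357) + 446552) = ((-38978 + 128040) + (191638/(-25620) + (1691*19)/(-141750)))/((75 - 1*357) + 446552) = (89062 + (191638*(-1/25620) + 32129*(-1/141750)))/((75 - 357) + 446552) = (89062 + (-95819/12810 - 32129/141750))/(-282 + 446552) = (89062 - 33318847/4323375)/446270 = (385015105403/4323375)*(1/446270) = 385015105403/1929392561250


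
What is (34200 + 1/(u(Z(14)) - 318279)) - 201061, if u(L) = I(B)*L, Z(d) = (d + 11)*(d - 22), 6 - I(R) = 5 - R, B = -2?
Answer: -53074980020/318079 ≈ -1.6686e+5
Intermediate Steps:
I(R) = 1 + R (I(R) = 6 - (5 - R) = 6 + (-5 + R) = 1 + R)
Z(d) = (-22 + d)*(11 + d) (Z(d) = (11 + d)*(-22 + d) = (-22 + d)*(11 + d))
u(L) = -L (u(L) = (1 - 2)*L = -L)
(34200 + 1/(u(Z(14)) - 318279)) - 201061 = (34200 + 1/(-(-242 + 14² - 11*14) - 318279)) - 201061 = (34200 + 1/(-(-242 + 196 - 154) - 318279)) - 201061 = (34200 + 1/(-1*(-200) - 318279)) - 201061 = (34200 + 1/(200 - 318279)) - 201061 = (34200 + 1/(-318079)) - 201061 = (34200 - 1/318079) - 201061 = 10878301799/318079 - 201061 = -53074980020/318079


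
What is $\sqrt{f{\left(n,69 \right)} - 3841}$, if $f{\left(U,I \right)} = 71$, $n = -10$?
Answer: $i \sqrt{3770} \approx 61.4 i$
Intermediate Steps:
$\sqrt{f{\left(n,69 \right)} - 3841} = \sqrt{71 - 3841} = \sqrt{-3770} = i \sqrt{3770}$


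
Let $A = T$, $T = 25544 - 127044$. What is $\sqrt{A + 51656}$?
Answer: $2 i \sqrt{12461} \approx 223.26 i$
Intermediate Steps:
$T = -101500$ ($T = 25544 - 127044 = -101500$)
$A = -101500$
$\sqrt{A + 51656} = \sqrt{-101500 + 51656} = \sqrt{-49844} = 2 i \sqrt{12461}$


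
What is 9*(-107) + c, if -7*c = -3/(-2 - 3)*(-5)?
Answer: -6738/7 ≈ -962.57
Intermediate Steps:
c = 3/7 (c = -(-3/(-2 - 3))*(-5)/7 = -(-3/(-5))*(-5)/7 = -(-3*(-⅕))*(-5)/7 = -3*(-5)/35 = -⅐*(-3) = 3/7 ≈ 0.42857)
9*(-107) + c = 9*(-107) + 3/7 = -963 + 3/7 = -6738/7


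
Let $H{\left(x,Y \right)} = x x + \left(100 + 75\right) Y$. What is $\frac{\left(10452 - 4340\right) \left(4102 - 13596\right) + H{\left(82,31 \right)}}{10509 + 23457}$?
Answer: $- \frac{6446131}{3774} \approx -1708.0$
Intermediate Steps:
$H{\left(x,Y \right)} = x^{2} + 175 Y$
$\frac{\left(10452 - 4340\right) \left(4102 - 13596\right) + H{\left(82,31 \right)}}{10509 + 23457} = \frac{\left(10452 - 4340\right) \left(4102 - 13596\right) + \left(82^{2} + 175 \cdot 31\right)}{10509 + 23457} = \frac{6112 \left(-9494\right) + \left(6724 + 5425\right)}{33966} = \left(-58027328 + 12149\right) \frac{1}{33966} = \left(-58015179\right) \frac{1}{33966} = - \frac{6446131}{3774}$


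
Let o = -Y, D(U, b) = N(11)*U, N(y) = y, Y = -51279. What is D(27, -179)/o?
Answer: 99/17093 ≈ 0.0057918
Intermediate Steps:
D(U, b) = 11*U
o = 51279 (o = -1*(-51279) = 51279)
D(27, -179)/o = (11*27)/51279 = 297*(1/51279) = 99/17093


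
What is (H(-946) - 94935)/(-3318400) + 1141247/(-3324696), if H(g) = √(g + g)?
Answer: -86787100751/275816780160 - I*√473/1659200 ≈ -0.31465 - 1.3108e-5*I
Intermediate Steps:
H(g) = √2*√g (H(g) = √(2*g) = √2*√g)
(H(-946) - 94935)/(-3318400) + 1141247/(-3324696) = (√2*√(-946) - 94935)/(-3318400) + 1141247/(-3324696) = (√2*(I*√946) - 94935)*(-1/3318400) + 1141247*(-1/3324696) = (2*I*√473 - 94935)*(-1/3318400) - 1141247/3324696 = (-94935 + 2*I*√473)*(-1/3318400) - 1141247/3324696 = (18987/663680 - I*√473/1659200) - 1141247/3324696 = -86787100751/275816780160 - I*√473/1659200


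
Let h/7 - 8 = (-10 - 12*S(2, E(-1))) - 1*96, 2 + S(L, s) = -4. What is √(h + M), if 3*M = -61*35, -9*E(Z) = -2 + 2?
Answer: I*√8043/3 ≈ 29.894*I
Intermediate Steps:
E(Z) = 0 (E(Z) = -(-2 + 2)/9 = -⅑*0 = 0)
S(L, s) = -6 (S(L, s) = -2 - 4 = -6)
M = -2135/3 (M = (-61*35)/3 = (⅓)*(-2135) = -2135/3 ≈ -711.67)
h = -182 (h = 56 + 7*((-10 - 12*(-6)) - 1*96) = 56 + 7*((-10 + 72) - 96) = 56 + 7*(62 - 96) = 56 + 7*(-34) = 56 - 238 = -182)
√(h + M) = √(-182 - 2135/3) = √(-2681/3) = I*√8043/3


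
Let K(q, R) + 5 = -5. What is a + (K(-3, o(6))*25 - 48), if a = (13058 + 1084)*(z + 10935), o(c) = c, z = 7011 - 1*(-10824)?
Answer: 406865042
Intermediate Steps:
z = 17835 (z = 7011 + 10824 = 17835)
K(q, R) = -10 (K(q, R) = -5 - 5 = -10)
a = 406865340 (a = (13058 + 1084)*(17835 + 10935) = 14142*28770 = 406865340)
a + (K(-3, o(6))*25 - 48) = 406865340 + (-10*25 - 48) = 406865340 + (-250 - 48) = 406865340 - 298 = 406865042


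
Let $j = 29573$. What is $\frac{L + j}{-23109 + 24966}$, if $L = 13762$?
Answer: $\frac{14445}{619} \approx 23.336$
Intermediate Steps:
$\frac{L + j}{-23109 + 24966} = \frac{13762 + 29573}{-23109 + 24966} = \frac{43335}{1857} = 43335 \cdot \frac{1}{1857} = \frac{14445}{619}$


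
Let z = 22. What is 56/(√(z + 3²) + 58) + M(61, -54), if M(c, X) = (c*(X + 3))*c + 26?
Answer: -632416837/3333 - 56*√31/3333 ≈ -1.8974e+5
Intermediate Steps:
M(c, X) = 26 + c²*(3 + X) (M(c, X) = (c*(3 + X))*c + 26 = c²*(3 + X) + 26 = 26 + c²*(3 + X))
56/(√(z + 3²) + 58) + M(61, -54) = 56/(√(22 + 3²) + 58) + (26 + 3*61² - 54*61²) = 56/(√(22 + 9) + 58) + (26 + 3*3721 - 54*3721) = 56/(√31 + 58) + (26 + 11163 - 200934) = 56/(58 + √31) - 189745 = -189745 + 56/(58 + √31)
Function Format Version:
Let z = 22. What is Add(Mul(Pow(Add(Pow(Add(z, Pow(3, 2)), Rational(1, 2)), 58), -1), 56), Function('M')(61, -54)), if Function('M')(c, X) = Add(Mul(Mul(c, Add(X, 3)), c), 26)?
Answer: Add(Rational(-632416837, 3333), Mul(Rational(-56, 3333), Pow(31, Rational(1, 2)))) ≈ -1.8974e+5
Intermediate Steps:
Function('M')(c, X) = Add(26, Mul(Pow(c, 2), Add(3, X))) (Function('M')(c, X) = Add(Mul(Mul(c, Add(3, X)), c), 26) = Add(Mul(Pow(c, 2), Add(3, X)), 26) = Add(26, Mul(Pow(c, 2), Add(3, X))))
Add(Mul(Pow(Add(Pow(Add(z, Pow(3, 2)), Rational(1, 2)), 58), -1), 56), Function('M')(61, -54)) = Add(Mul(Pow(Add(Pow(Add(22, Pow(3, 2)), Rational(1, 2)), 58), -1), 56), Add(26, Mul(3, Pow(61, 2)), Mul(-54, Pow(61, 2)))) = Add(Mul(Pow(Add(Pow(Add(22, 9), Rational(1, 2)), 58), -1), 56), Add(26, Mul(3, 3721), Mul(-54, 3721))) = Add(Mul(Pow(Add(Pow(31, Rational(1, 2)), 58), -1), 56), Add(26, 11163, -200934)) = Add(Mul(Pow(Add(58, Pow(31, Rational(1, 2))), -1), 56), -189745) = Add(Mul(56, Pow(Add(58, Pow(31, Rational(1, 2))), -1)), -189745) = Add(-189745, Mul(56, Pow(Add(58, Pow(31, Rational(1, 2))), -1)))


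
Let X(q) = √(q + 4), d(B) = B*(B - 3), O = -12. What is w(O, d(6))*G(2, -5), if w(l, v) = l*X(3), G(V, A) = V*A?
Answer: 120*√7 ≈ 317.49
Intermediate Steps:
d(B) = B*(-3 + B)
G(V, A) = A*V
X(q) = √(4 + q)
w(l, v) = l*√7 (w(l, v) = l*√(4 + 3) = l*√7)
w(O, d(6))*G(2, -5) = (-12*√7)*(-5*2) = -12*√7*(-10) = 120*√7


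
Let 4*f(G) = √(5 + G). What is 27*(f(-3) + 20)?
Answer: 540 + 27*√2/4 ≈ 549.55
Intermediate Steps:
f(G) = √(5 + G)/4
27*(f(-3) + 20) = 27*(√(5 - 3)/4 + 20) = 27*(√2/4 + 20) = 27*(20 + √2/4) = 540 + 27*√2/4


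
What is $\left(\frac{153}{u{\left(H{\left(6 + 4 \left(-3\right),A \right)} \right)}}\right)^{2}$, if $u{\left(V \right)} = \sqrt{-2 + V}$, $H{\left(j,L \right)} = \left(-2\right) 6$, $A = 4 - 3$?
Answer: $- \frac{23409}{14} \approx -1672.1$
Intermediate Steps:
$A = 1$
$H{\left(j,L \right)} = -12$
$\left(\frac{153}{u{\left(H{\left(6 + 4 \left(-3\right),A \right)} \right)}}\right)^{2} = \left(\frac{153}{\sqrt{-2 - 12}}\right)^{2} = \left(\frac{153}{\sqrt{-14}}\right)^{2} = \left(\frac{153}{i \sqrt{14}}\right)^{2} = \left(153 \left(- \frac{i \sqrt{14}}{14}\right)\right)^{2} = \left(- \frac{153 i \sqrt{14}}{14}\right)^{2} = - \frac{23409}{14}$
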